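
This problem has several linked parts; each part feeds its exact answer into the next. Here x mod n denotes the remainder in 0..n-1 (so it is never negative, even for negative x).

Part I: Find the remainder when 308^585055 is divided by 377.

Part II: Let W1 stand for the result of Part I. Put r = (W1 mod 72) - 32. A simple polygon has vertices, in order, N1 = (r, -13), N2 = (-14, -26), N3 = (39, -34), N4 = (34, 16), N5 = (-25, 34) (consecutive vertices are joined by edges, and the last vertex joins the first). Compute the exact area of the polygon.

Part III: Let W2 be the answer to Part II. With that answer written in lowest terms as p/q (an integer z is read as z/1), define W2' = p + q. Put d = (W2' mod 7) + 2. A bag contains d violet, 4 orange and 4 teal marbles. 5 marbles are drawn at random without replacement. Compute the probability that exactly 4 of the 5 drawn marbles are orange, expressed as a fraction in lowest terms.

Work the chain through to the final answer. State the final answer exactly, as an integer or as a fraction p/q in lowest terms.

Part I: squarings mod 377: 308^1=308, 308^2=237, 308^4=373, 308^8=16, 308^16=256, 308^32=315, 308^64=74, 308^128=198, 308^256=373, 308^512=16, 308^1024=256, 308^2048=315, 308^4096=74, 308^8192=198, 308^16384=373, 308^32768=16, 308^65536=256, 308^131072=315, 308^262144=74, 308^524288=198; 308^585055 = 308^1 * 308^2 * 308^4 * 308^8 * 308^16 * 308^64 * 308^256 * 308^1024 * 308^2048 * 308^8192 * 308^16384 * 308^32768 * 308^524288 = 321 (mod 377); answer 321
Part II: W1 = 321; r = 1; cross terms: (1*-26 - -14*-13)=-208, (-14*-34 - 39*-26)=1490, (39*16 - 34*-34)=1780, (34*34 - -25*16)=1556, (-25*-13 - 1*34)=291; twice the area = |4909| = 4909; area = 4909/2; answer 4909/2
Part III: W2 = 4909/2; threaded value p + q = 4911; d = 6; total draws C(14,5) = 2002; favorable C(4,4)*C(10,1) = 10; P = 5/1001; answer 5/1001

5/1001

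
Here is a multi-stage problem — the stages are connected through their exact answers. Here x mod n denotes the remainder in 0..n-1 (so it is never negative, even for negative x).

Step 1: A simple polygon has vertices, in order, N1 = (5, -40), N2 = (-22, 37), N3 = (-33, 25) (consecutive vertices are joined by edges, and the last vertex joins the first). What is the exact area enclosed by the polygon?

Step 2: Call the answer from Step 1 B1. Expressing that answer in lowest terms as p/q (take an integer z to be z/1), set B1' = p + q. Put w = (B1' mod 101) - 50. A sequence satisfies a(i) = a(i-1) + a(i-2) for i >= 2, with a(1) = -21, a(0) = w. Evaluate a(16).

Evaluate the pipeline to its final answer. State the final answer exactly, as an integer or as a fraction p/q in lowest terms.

-13407

Step 1: cross terms: (5*37 - -22*-40)=-695, (-22*25 - -33*37)=671, (-33*-40 - 5*25)=1195; twice the area = |1171| = 1171; area = 1171/2; answer 1171/2
Step 2: B1 = 1171/2; threaded value p + q = 1173; w = 12; a(2) = 1*(-21) + 1*(12) = -9; iterating: a(2)=-9, a(3)=-30, a(4)=-39, a(5)=-69, a(6)=-108, a(7)=-177, a(8)=-285, a(9)=-462, a(10)=-747, a(11)=-1209, a(12)=-1956, a(13)=-3165, a(14)=-5121, a(15)=-8286, a(16)=-13407; answer -13407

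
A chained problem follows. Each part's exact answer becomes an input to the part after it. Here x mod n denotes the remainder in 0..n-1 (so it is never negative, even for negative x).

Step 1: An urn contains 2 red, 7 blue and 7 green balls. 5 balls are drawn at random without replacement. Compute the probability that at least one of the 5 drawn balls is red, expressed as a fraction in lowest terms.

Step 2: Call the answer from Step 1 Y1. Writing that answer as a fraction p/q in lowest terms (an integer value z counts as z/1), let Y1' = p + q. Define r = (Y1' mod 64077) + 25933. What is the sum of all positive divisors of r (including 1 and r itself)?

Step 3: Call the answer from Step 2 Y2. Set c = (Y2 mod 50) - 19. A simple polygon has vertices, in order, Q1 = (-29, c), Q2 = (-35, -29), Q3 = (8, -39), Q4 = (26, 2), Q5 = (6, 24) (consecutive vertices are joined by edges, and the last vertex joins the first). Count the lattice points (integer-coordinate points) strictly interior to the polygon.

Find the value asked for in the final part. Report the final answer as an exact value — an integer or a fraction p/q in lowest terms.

Step 1: total draws C(16,5) = 4368; complement C(14,5) = 2002; favorable 4368 - 2002 = 2366; P = 13/24; answer 13/24
Step 2: Y1 = 13/24; threaded value p + q = 37; r = 25970; 25970 = 2 * 5 * 7^2 * 53; sigma = (1 + 2) * (1 + 5) * (1 + 7 + 49) * (1 + 53) = 3 * 6 * 57 * 54 = 55404; answer 55404
Step 3: Y2 = 55404; c = -15; cross terms: (-29*-29 - -35*-15)=316, (-35*-39 - 8*-29)=1597, (8*2 - 26*-39)=1030, (26*24 - 6*2)=612, (6*-15 - -29*24)=606; twice the area = |4161| = 4161; area = 4161/2; boundary points = 2 + 1 + 1 + 2 + 1 = 7; strictly interior points = area - boundary/2 + 1 = 2078; answer 2078

2078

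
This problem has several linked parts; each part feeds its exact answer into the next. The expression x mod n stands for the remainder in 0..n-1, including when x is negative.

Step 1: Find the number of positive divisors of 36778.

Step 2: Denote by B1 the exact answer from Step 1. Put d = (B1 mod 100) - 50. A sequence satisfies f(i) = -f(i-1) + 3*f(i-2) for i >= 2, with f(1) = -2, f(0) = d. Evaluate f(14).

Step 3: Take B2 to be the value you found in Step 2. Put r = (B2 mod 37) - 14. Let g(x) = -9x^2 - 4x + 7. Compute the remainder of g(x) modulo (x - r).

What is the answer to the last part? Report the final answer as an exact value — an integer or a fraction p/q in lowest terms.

Step 1: 36778 = 2 * 7 * 37 * 71; number of divisors = (1+1) * (1+1) * (1+1) * (1+1) = 16; answer 16
Step 2: B1 = 16; d = -34; f(2) = -1*(-2) + 3*(-34) = -100; iterating: f(2)=-100, f(3)=94, f(4)=-394, f(5)=676, f(6)=-1858, f(7)=3886, f(8)=-9460, f(9)=21118, f(10)=-49498, f(11)=112852, f(12)=-261346, f(13)=599902, f(14)=-1383940; answer -1383940
Step 3: B2 = -1383940; r = -6; remainder = value at the root: -9*(-6)^2 - 4*(-6)^1 + 7 = (-324) + (24) + (7) = -293; answer -293

-293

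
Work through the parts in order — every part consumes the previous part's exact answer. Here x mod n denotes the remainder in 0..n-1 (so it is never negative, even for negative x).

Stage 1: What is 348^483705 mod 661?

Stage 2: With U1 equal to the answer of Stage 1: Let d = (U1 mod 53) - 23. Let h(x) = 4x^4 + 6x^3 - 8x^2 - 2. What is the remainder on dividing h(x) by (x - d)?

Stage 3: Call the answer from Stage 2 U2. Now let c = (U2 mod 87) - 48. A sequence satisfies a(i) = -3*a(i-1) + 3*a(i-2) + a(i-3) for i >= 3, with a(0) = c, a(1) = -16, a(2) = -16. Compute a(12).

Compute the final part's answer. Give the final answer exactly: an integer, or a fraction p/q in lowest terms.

Stage 1: squarings mod 661: 348^1=348, 348^2=141, 348^4=51, 348^8=618, 348^16=527, 348^32=109, 348^64=644, 348^128=289, 348^256=235, 348^512=362, 348^1024=166, 348^2048=455, 348^4096=132, 348^8192=238, 348^16384=459, 348^32768=483, 348^65536=617, 348^131072=614, 348^262144=226; 348^483705 = 348^1 * 348^8 * 348^16 * 348^32 * 348^64 * 348^256 * 348^8192 * 348^16384 * 348^65536 * 348^131072 * 348^262144 = 580 (mod 661); answer 580
Stage 2: U1 = 580; d = 27; remainder = value at the root: 4*(27)^4 + 6*(27)^3 - 8*(27)^2 - 2 = (2125764) + (118098) + (-5832) + (-2) = 2238028; answer 2238028
Stage 3: U2 = 2238028; c = -8; a(3) = -3*(-16) + 3*(-16) + 1*(-8) = -8; iterating: a(3)=-8, a(4)=-40, a(5)=80, a(6)=-368, a(7)=1304, a(8)=-4936, a(9)=18352, a(10)=-68560, a(11)=255800, a(12)=-954728; answer -954728

-954728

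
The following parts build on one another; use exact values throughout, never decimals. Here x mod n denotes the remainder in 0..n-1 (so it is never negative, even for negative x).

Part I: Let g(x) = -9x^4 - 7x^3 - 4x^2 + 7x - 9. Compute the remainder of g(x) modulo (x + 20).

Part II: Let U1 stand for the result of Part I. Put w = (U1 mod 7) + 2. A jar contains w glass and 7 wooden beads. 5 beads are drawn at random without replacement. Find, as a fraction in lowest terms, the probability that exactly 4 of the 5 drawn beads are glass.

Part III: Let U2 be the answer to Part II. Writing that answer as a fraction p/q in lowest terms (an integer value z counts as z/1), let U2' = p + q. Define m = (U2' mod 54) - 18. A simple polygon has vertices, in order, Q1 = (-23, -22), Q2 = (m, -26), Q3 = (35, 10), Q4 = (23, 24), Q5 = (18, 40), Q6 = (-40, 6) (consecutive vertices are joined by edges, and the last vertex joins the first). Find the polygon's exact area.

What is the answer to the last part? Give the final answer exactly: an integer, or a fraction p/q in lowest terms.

Part I: remainder = value at the root: -9*(-20)^4 - 7*(-20)^3 - 4*(-20)^2 + 7*(-20)^1 - 9 = (-1440000) + (56000) + (-1600) + (-140) + (-9) = -1385749; answer -1385749
Part II: U1 = -1385749; w = 8; total draws C(15,5) = 3003; favorable C(8,4)*C(7,1) = 490; P = 70/429; answer 70/429
Part III: U2 = 70/429; threaded value p + q = 499; m = -5; cross terms: (-23*-26 - -5*-22)=488, (-5*10 - 35*-26)=860, (35*24 - 23*10)=610, (23*40 - 18*24)=488, (18*6 - -40*40)=1708, (-40*-22 - -23*6)=1018; twice the area = |5172| = 5172; area = 2586; answer 2586

2586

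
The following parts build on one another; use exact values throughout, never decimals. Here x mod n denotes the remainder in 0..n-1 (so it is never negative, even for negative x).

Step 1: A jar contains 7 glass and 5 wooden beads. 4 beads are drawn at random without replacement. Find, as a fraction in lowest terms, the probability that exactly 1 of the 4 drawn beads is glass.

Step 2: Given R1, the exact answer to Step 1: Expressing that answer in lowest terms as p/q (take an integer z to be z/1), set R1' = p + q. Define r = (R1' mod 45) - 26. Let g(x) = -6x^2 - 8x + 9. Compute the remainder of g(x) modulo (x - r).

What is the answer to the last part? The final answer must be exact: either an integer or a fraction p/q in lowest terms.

-21

Step 1: total draws C(12,4) = 495; favorable C(7,1)*C(5,3) = 70; P = 14/99; answer 14/99
Step 2: R1 = 14/99; threaded value p + q = 113; r = -3; remainder = value at the root: -6*(-3)^2 - 8*(-3)^1 + 9 = (-54) + (24) + (9) = -21; answer -21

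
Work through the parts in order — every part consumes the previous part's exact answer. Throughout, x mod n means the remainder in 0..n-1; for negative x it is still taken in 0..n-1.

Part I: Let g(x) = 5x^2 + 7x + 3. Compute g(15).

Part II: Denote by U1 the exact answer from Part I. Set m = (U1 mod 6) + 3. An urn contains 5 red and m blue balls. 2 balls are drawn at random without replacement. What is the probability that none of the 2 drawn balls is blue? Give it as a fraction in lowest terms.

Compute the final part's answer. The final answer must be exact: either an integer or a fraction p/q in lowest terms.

Part I: 5*(15)^2 + 7*(15)^1 + 3 = (1125) + (105) + (3) = 1233; answer 1233
Part II: U1 = 1233; m = 6; total draws C(11,2) = 55; favorable C(5,2) = 10; P = 2/11; answer 2/11

2/11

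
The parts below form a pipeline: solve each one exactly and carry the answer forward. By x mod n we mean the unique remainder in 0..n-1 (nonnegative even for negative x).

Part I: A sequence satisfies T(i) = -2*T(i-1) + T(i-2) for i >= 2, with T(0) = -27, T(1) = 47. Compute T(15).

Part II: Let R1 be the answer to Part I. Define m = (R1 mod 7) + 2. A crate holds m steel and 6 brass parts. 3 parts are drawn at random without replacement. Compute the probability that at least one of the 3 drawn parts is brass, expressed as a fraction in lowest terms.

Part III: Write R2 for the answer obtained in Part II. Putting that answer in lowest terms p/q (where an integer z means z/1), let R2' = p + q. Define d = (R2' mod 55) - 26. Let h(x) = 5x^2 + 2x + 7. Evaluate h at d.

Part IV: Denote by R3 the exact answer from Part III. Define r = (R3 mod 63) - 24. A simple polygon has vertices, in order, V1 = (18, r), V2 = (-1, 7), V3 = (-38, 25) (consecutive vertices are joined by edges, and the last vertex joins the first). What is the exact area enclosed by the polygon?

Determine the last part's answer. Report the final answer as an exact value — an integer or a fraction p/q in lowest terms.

Part I: T(2) = -2*(47) + 1*(-27) = -121; iterating: T(2)=-121, T(3)=289, T(4)=-699, T(5)=1687, T(6)=-4073, T(7)=9833, T(8)=-23739, T(9)=57311, T(10)=-138361, T(11)=334033, T(12)=-806427, T(13)=1946887, T(14)=-4700201, T(15)=11347289; answer 11347289
Part II: R1 = 11347289; m = 4; total draws C(10,3) = 120; complement C(4,3) = 4; favorable 120 - 4 = 116; P = 29/30; answer 29/30
Part III: R2 = 29/30; threaded value p + q = 59; d = -22; 5*(-22)^2 + 2*(-22)^1 + 7 = (2420) + (-44) + (7) = 2383; answer 2383
Part IV: R3 = 2383; r = 28; cross terms: (18*7 - -1*28)=154, (-1*25 - -38*7)=241, (-38*28 - 18*25)=-1514; twice the area = |-1119| = 1119; area = 1119/2; answer 1119/2

1119/2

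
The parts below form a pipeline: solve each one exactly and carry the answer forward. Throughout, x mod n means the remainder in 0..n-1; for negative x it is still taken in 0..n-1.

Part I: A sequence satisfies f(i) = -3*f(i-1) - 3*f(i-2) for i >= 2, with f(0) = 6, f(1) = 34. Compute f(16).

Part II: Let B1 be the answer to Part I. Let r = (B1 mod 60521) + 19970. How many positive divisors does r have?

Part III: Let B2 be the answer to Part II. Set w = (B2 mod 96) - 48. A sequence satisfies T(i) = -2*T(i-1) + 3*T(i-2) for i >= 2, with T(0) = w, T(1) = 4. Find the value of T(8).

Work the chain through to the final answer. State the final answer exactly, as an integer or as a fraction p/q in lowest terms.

Part I: f(2) = -3*(34) - 3*(6) = -120; iterating: f(2)=-120, f(3)=258, f(4)=-414, f(5)=468, f(6)=-162, f(7)=-918, f(8)=3240, f(9)=-6966, f(10)=11178, f(11)=-12636, f(12)=4374, f(13)=24786, f(14)=-87480, f(15)=188082, f(16)=-301806; answer -301806
Part II: B1 = -301806; r = 20769; 20769 = 3 * 7 * 23 * 43; number of divisors = (1+1) * (1+1) * (1+1) * (1+1) = 16; answer 16
Part III: B2 = 16; w = -32; T(2) = -2*(4) + 3*(-32) = -104; iterating: T(2)=-104, T(3)=220, T(4)=-752, T(5)=2164, T(6)=-6584, T(7)=19660, T(8)=-59072; answer -59072

-59072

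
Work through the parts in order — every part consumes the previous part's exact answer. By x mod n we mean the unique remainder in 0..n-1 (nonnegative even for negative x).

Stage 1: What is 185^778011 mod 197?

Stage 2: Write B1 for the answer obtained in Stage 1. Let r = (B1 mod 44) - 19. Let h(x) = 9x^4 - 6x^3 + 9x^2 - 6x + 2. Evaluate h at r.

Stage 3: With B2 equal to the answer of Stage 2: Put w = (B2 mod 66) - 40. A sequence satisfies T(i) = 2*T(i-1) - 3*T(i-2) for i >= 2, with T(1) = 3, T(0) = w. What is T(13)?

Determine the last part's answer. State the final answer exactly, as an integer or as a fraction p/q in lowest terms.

Stage 1: squarings mod 197: 185^1=185, 185^2=144, 185^4=51, 185^8=40, 185^16=24, 185^32=182, 185^64=28, 185^128=193, 185^256=16, 185^512=59, 185^1024=132, 185^2048=88, 185^4096=61, 185^8192=175, 185^16384=90, 185^32768=23, 185^65536=135, 185^131072=101, 185^262144=154, 185^524288=76; 185^778011 = 185^1 * 185^2 * 185^8 * 185^16 * 185^256 * 185^512 * 185^1024 * 185^2048 * 185^4096 * 185^16384 * 185^32768 * 185^65536 * 185^131072 * 185^524288 = 124 (mod 197); answer 124
Stage 2: B1 = 124; r = 17; 9*(17)^4 - 6*(17)^3 + 9*(17)^2 - 6*(17)^1 + 2 = (751689) + (-29478) + (2601) + (-102) + (2) = 724712; answer 724712
Stage 3: B2 = 724712; w = -8; T(2) = 2*(3) - 3*(-8) = 30; iterating: T(2)=30, T(3)=51, T(4)=12, T(5)=-129, T(6)=-294, T(7)=-201, T(8)=480, T(9)=1563, T(10)=1686, T(11)=-1317, T(12)=-7692, T(13)=-11433; answer -11433

-11433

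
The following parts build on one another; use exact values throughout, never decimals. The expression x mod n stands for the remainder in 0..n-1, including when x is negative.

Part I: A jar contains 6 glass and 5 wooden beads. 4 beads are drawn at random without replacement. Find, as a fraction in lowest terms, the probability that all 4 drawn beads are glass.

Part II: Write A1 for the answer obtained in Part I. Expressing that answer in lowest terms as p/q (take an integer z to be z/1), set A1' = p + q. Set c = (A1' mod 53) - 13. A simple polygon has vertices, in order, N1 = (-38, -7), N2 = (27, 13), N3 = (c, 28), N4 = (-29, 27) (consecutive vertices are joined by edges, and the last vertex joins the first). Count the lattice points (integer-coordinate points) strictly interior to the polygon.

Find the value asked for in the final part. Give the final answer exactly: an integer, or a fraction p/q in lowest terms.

Part I: total draws C(11,4) = 330; favorable C(6,4) = 15; P = 1/22; answer 1/22
Part II: A1 = 1/22; threaded value p + q = 23; c = 10; cross terms: (-38*13 - 27*-7)=-305, (27*28 - 10*13)=626, (10*27 - -29*28)=1082, (-29*-7 - -38*27)=1229; twice the area = |2632| = 2632; area = 1316; boundary points = 5 + 1 + 1 + 1 = 8; strictly interior points = area - boundary/2 + 1 = 1313; answer 1313

1313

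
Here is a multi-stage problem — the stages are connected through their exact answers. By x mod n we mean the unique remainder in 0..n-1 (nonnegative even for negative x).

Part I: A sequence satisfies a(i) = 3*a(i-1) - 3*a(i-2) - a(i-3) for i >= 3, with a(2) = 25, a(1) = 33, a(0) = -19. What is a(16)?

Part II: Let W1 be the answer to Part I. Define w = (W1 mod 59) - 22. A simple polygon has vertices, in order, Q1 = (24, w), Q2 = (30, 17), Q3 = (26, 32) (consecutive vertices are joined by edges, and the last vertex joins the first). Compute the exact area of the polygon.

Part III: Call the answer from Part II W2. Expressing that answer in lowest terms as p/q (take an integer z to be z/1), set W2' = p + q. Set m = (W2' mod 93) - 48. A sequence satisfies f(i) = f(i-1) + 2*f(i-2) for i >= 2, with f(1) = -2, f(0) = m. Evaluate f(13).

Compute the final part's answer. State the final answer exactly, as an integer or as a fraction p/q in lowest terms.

87358

Part I: a(3) = 3*(25) - 3*(33) - 1*(-19) = -5; iterating: a(3)=-5, a(4)=-123, a(5)=-379, a(6)=-763, a(7)=-1029, a(8)=-419, a(9)=2593, a(10)=10065, a(11)=22835, a(12)=35717, a(13)=28581, a(14)=-44243, a(15)=-254189, a(16)=-658419; answer -658419
Part II: W1 = -658419; w = -1; cross terms: (24*17 - 30*-1)=438, (30*32 - 26*17)=518, (26*-1 - 24*32)=-794; twice the area = |162| = 162; area = 81; answer 81
Part III: W2 = 81; threaded value p + q = 82; m = 34; f(2) = 1*(-2) + 2*(34) = 66; iterating: f(2)=66, f(3)=62, f(4)=194, f(5)=318, f(6)=706, f(7)=1342, f(8)=2754, f(9)=5438, f(10)=10946, f(11)=21822, f(12)=43714, f(13)=87358; answer 87358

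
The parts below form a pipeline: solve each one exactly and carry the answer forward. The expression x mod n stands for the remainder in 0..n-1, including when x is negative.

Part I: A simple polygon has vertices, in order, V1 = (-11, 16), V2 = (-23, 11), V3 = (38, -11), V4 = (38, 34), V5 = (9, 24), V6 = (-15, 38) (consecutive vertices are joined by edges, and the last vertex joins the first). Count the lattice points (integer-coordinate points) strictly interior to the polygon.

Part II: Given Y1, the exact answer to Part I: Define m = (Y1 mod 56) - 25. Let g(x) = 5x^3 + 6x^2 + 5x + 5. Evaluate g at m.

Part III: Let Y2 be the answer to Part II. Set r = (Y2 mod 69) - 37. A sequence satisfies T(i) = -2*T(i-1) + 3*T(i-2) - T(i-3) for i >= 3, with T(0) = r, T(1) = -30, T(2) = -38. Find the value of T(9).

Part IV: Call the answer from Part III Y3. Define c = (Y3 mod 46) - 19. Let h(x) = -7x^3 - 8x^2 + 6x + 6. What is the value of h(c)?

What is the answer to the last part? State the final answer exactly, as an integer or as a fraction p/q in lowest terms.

Part I: cross terms: (-11*11 - -23*16)=247, (-23*-11 - 38*11)=-165, (38*34 - 38*-11)=1710, (38*24 - 9*34)=606, (9*38 - -15*24)=702, (-15*16 - -11*38)=178; twice the area = |3278| = 3278; area = 1639; boundary points = 1 + 1 + 45 + 1 + 2 + 2 = 52; strictly interior points = area - boundary/2 + 1 = 1614; answer 1614
Part II: Y1 = 1614; m = 21; 5*(21)^3 + 6*(21)^2 + 5*(21)^1 + 5 = (46305) + (2646) + (105) + (5) = 49061; answer 49061
Part III: Y2 = 49061; r = -35; T(3) = -2*(-38) + 3*(-30) - 1*(-35) = 21; iterating: T(3)=21, T(4)=-126, T(5)=353, T(6)=-1105, T(7)=3395, T(8)=-10458, T(9)=32206; answer 32206
Part IV: Y3 = 32206; c = -13; -7*(-13)^3 - 8*(-13)^2 + 6*(-13)^1 + 6 = (15379) + (-1352) + (-78) + (6) = 13955; answer 13955

13955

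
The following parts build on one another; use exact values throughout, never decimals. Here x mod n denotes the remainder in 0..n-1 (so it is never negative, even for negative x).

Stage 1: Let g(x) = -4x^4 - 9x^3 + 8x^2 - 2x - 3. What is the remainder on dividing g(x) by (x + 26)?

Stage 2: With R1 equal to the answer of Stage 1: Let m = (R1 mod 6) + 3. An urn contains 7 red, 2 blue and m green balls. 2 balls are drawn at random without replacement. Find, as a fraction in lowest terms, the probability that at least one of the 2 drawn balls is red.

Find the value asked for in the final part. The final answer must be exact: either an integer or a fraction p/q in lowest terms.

Stage 1: remainder = value at the root: -4*(-26)^4 - 9*(-26)^3 + 8*(-26)^2 - 2*(-26)^1 - 3 = (-1827904) + (158184) + (5408) + (52) + (-3) = -1664263; answer -1664263
Stage 2: R1 = -1664263; m = 8; total draws C(17,2) = 136; complement C(10,2) = 45; favorable 136 - 45 = 91; P = 91/136; answer 91/136

91/136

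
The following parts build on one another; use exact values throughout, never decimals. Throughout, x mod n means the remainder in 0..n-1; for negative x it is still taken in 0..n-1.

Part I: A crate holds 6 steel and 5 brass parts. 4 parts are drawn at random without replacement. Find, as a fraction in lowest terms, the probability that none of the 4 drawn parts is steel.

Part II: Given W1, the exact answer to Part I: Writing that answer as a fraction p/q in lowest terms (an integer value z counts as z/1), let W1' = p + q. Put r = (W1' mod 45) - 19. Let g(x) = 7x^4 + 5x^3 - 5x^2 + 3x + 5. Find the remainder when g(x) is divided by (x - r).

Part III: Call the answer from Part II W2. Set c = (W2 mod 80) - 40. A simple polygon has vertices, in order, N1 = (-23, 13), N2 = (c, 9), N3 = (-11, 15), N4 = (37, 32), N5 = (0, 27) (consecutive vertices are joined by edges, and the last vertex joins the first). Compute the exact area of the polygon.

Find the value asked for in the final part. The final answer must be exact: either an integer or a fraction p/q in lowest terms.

Part I: total draws C(11,4) = 330; favorable C(5,4) = 5; P = 1/66; answer 1/66
Part II: W1 = 1/66; threaded value p + q = 67; r = 3; remainder = value at the root: 7*(3)^4 + 5*(3)^3 - 5*(3)^2 + 3*(3)^1 + 5 = (567) + (135) + (-45) + (9) + (5) = 671; answer 671
Part III: W2 = 671; c = -9; cross terms: (-23*9 - -9*13)=-90, (-9*15 - -11*9)=-36, (-11*32 - 37*15)=-907, (37*27 - 0*32)=999, (0*13 - -23*27)=621; twice the area = |587| = 587; area = 587/2; answer 587/2

587/2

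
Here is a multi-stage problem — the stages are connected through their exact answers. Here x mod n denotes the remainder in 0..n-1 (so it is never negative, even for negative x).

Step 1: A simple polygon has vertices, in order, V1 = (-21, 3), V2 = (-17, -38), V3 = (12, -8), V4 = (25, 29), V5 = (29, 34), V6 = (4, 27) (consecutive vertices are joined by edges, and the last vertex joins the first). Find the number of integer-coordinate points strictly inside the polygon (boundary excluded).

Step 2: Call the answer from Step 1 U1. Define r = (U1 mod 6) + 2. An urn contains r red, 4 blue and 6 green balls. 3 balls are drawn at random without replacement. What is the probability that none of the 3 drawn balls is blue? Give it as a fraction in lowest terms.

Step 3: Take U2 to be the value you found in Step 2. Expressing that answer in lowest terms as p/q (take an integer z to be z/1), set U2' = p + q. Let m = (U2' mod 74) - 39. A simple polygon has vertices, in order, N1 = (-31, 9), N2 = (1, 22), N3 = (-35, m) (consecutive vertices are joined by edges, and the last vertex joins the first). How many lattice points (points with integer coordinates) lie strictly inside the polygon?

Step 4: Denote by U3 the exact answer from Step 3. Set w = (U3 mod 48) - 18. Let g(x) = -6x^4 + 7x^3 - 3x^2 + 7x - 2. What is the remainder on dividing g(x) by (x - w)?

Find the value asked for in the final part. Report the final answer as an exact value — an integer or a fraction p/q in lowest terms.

Step 1: cross terms: (-21*-38 - -17*3)=849, (-17*-8 - 12*-38)=592, (12*29 - 25*-8)=548, (25*34 - 29*29)=9, (29*27 - 4*34)=647, (4*3 - -21*27)=579; twice the area = |3224| = 3224; area = 1612; boundary points = 1 + 1 + 1 + 1 + 1 + 1 = 6; strictly interior points = area - boundary/2 + 1 = 1610; answer 1610
Step 2: U1 = 1610; r = 4; total draws C(14,3) = 364; favorable C(10,3) = 120; P = 30/91; answer 30/91
Step 3: U2 = 30/91; threaded value p + q = 121; m = 8; cross terms: (-31*22 - 1*9)=-691, (1*8 - -35*22)=778, (-35*9 - -31*8)=-67; twice the area = |20| = 20; area = 10; boundary points = 1 + 2 + 1 = 4; strictly interior points = area - boundary/2 + 1 = 9; answer 9
Step 4: U3 = 9; w = -9; remainder = value at the root: -6*(-9)^4 + 7*(-9)^3 - 3*(-9)^2 + 7*(-9)^1 - 2 = (-39366) + (-5103) + (-243) + (-63) + (-2) = -44777; answer -44777

-44777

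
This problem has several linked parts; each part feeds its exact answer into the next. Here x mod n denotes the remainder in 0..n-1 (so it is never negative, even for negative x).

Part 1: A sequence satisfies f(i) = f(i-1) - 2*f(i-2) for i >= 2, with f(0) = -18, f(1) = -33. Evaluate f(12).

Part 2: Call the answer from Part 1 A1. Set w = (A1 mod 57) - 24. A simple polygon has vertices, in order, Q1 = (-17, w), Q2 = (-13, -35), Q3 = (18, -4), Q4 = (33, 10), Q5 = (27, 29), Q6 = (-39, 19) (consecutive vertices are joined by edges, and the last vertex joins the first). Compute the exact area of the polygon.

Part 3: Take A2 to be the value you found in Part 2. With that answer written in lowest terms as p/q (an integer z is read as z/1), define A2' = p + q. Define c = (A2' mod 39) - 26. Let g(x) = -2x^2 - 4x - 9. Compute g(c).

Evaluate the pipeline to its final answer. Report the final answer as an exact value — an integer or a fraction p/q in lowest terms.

-135

Part 1: f(2) = 1*(-33) - 2*(-18) = 3; iterating: f(2)=3, f(3)=69, f(4)=63, f(5)=-75, f(6)=-201, f(7)=-51, f(8)=351, f(9)=453, f(10)=-249, f(11)=-1155, f(12)=-657; answer -657
Part 2: A1 = -657; w = 3; cross terms: (-17*-35 - -13*3)=634, (-13*-4 - 18*-35)=682, (18*10 - 33*-4)=312, (33*29 - 27*10)=687, (27*19 - -39*29)=1644, (-39*3 - -17*19)=206; twice the area = |4165| = 4165; area = 4165/2; answer 4165/2
Part 3: A2 = 4165/2; threaded value p + q = 4167; c = 7; -2*(7)^2 - 4*(7)^1 - 9 = (-98) + (-28) + (-9) = -135; answer -135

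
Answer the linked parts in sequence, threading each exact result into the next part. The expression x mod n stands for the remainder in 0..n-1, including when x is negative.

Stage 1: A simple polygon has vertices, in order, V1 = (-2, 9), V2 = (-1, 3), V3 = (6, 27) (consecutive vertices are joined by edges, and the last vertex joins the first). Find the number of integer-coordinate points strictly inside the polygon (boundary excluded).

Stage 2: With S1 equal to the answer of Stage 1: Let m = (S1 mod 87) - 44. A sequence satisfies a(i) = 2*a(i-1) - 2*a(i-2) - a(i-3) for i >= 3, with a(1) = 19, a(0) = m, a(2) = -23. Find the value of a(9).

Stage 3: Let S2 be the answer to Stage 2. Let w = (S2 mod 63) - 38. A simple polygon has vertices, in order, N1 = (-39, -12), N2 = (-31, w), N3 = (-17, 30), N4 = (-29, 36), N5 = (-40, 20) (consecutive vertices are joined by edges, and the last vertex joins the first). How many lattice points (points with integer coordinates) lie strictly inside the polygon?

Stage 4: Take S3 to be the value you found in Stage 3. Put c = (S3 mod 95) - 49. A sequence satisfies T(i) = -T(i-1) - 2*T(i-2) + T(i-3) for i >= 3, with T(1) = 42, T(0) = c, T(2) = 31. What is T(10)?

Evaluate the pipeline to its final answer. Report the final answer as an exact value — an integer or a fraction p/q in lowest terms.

404

Stage 1: cross terms: (-2*3 - -1*9)=3, (-1*27 - 6*3)=-45, (6*9 - -2*27)=108; twice the area = |66| = 66; area = 33; boundary points = 1 + 1 + 2 = 4; strictly interior points = area - boundary/2 + 1 = 32; answer 32
Stage 2: S1 = 32; m = -12; a(3) = 2*(-23) - 2*(19) - 1*(-12) = -72; iterating: a(3)=-72, a(4)=-117, a(5)=-67, a(6)=172, a(7)=595, a(8)=913, a(9)=464; answer 464
Stage 3: S2 = 464; w = -15; cross terms: (-39*-15 - -31*-12)=213, (-31*30 - -17*-15)=-1185, (-17*36 - -29*30)=258, (-29*20 - -40*36)=860, (-40*-12 - -39*20)=1260; twice the area = |1406| = 1406; area = 703; boundary points = 1 + 1 + 6 + 1 + 1 = 10; strictly interior points = area - boundary/2 + 1 = 699; answer 699
Stage 4: S3 = 699; c = -15; T(3) = -1*(31) - 2*(42) + 1*(-15) = -130; iterating: T(3)=-130, T(4)=110, T(5)=181, T(6)=-531, T(7)=279, T(8)=964, T(9)=-2053, T(10)=404; answer 404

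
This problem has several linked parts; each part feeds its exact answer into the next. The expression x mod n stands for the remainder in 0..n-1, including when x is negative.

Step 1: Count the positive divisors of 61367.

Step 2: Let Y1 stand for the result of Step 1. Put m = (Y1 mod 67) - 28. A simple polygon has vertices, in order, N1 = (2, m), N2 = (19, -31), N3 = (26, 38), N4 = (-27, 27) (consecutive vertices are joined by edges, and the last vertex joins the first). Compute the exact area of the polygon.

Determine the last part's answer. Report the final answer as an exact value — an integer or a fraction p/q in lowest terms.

Step 1: 61367 = 109 * 563; number of divisors = (1+1) * (1+1) = 4; answer 4
Step 2: Y1 = 4; m = -24; cross terms: (2*-31 - 19*-24)=394, (19*38 - 26*-31)=1528, (26*27 - -27*38)=1728, (-27*-24 - 2*27)=594; twice the area = |4244| = 4244; area = 2122; answer 2122

2122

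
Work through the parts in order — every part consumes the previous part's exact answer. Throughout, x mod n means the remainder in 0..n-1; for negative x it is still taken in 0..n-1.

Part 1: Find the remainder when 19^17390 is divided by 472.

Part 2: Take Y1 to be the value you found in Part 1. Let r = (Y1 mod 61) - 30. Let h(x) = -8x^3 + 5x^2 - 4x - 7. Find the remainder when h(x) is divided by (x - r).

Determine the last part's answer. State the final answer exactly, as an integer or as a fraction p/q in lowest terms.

8533

Part 1: squarings mod 472: 19^1=19, 19^2=361, 19^4=49, 19^8=41, 19^16=265, 19^32=369, 19^64=225, 19^128=121, 19^256=9, 19^512=81, 19^1024=425, 19^2048=321, 19^4096=145, 19^8192=257, 19^16384=441; 19^17390 = 19^2 * 19^4 * 19^8 * 19^32 * 19^64 * 19^128 * 19^256 * 19^512 * 19^16384 = 81 (mod 472); answer 81
Part 2: Y1 = 81; r = -10; remainder = value at the root: -8*(-10)^3 + 5*(-10)^2 - 4*(-10)^1 - 7 = (8000) + (500) + (40) + (-7) = 8533; answer 8533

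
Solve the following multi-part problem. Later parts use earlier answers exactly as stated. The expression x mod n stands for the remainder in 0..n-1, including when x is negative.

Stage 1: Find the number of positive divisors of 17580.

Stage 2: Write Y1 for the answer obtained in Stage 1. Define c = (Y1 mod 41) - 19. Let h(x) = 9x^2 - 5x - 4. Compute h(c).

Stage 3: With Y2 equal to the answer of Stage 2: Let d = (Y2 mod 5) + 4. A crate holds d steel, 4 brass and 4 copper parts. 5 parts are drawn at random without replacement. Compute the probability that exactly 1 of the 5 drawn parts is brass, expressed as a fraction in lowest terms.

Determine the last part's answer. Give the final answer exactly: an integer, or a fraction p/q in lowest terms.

Stage 1: 17580 = 2^2 * 3 * 5 * 293; number of divisors = (2+1) * (1+1) * (1+1) * (1+1) = 24; answer 24
Stage 2: Y1 = 24; c = 5; 9*(5)^2 - 5*(5)^1 - 4 = (225) + (-25) + (-4) = 196; answer 196
Stage 3: Y2 = 196; d = 5; total draws C(13,5) = 1287; favorable C(4,1)*C(9,4) = 504; P = 56/143; answer 56/143

56/143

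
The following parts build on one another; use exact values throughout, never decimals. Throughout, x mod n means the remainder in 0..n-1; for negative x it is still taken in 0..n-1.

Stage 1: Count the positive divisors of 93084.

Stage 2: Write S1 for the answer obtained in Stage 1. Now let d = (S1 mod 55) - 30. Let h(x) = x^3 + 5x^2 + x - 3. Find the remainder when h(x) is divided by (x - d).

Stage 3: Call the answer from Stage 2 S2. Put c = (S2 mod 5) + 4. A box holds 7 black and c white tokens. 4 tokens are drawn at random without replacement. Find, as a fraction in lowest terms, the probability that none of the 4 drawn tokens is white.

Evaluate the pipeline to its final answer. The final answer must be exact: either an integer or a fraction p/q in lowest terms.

7/143

Stage 1: 93084 = 2^2 * 3 * 7757; number of divisors = (2+1) * (1+1) * (1+1) = 12; answer 12
Stage 2: S1 = 12; d = -18; remainder = value at the root: 1*(-18)^3 + 5*(-18)^2 + 1*(-18)^1 - 3 = (-5832) + (1620) + (-18) + (-3) = -4233; answer -4233
Stage 3: S2 = -4233; c = 6; total draws C(13,4) = 715; favorable C(7,4) = 35; P = 7/143; answer 7/143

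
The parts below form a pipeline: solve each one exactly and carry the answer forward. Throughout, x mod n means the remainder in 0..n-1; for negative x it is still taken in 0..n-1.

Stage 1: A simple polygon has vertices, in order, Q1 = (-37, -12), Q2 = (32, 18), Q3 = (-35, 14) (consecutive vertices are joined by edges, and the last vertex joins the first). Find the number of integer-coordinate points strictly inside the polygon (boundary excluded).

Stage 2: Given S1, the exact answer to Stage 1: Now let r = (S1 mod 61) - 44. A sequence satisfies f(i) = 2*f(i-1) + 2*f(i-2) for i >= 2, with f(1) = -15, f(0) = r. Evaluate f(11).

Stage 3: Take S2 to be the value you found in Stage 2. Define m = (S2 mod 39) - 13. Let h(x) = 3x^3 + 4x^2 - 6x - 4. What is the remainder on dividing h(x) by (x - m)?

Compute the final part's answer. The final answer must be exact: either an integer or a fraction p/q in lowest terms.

Stage 1: cross terms: (-37*18 - 32*-12)=-282, (32*14 - -35*18)=1078, (-35*-12 - -37*14)=938; twice the area = |1734| = 1734; area = 867; boundary points = 3 + 1 + 2 = 6; strictly interior points = area - boundary/2 + 1 = 865; answer 865
Stage 2: S1 = 865; r = -33; f(2) = 2*(-15) + 2*(-33) = -96; iterating: f(2)=-96, f(3)=-222, f(4)=-636, f(5)=-1716, f(6)=-4704, f(7)=-12840, f(8)=-35088, f(9)=-95856, f(10)=-261888, f(11)=-715488; answer -715488
Stage 3: S2 = -715488; m = -7; remainder = value at the root: 3*(-7)^3 + 4*(-7)^2 - 6*(-7)^1 - 4 = (-1029) + (196) + (42) + (-4) = -795; answer -795

-795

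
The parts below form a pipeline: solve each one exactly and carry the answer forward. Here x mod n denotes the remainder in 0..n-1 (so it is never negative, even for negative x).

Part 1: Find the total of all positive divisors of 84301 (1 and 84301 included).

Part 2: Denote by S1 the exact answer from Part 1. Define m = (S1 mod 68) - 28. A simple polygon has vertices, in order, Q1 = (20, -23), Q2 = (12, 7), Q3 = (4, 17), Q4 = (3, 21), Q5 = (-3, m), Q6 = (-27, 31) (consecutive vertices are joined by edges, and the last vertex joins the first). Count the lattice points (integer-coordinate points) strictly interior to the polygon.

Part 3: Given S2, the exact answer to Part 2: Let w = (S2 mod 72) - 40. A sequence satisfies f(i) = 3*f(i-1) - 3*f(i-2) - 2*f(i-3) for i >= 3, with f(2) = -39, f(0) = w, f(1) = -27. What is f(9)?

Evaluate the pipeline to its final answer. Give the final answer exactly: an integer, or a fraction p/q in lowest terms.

-2176

Part 1: 84301 = 7 * 12043; sigma = (1 + 7) * (1 + 12043) = 8 * 12044 = 96352; answer 96352
Part 2: S1 = 96352; m = 36; cross terms: (20*7 - 12*-23)=416, (12*17 - 4*7)=176, (4*21 - 3*17)=33, (3*36 - -3*21)=171, (-3*31 - -27*36)=879, (-27*-23 - 20*31)=1; twice the area = |1676| = 1676; area = 838; boundary points = 2 + 2 + 1 + 3 + 1 + 1 = 10; strictly interior points = area - boundary/2 + 1 = 834; answer 834
Part 3: S2 = 834; w = 2; f(3) = 3*(-39) - 3*(-27) - 2*(2) = -40; iterating: f(3)=-40, f(4)=51, f(5)=351, f(6)=980, f(7)=1785, f(8)=1713, f(9)=-2176; answer -2176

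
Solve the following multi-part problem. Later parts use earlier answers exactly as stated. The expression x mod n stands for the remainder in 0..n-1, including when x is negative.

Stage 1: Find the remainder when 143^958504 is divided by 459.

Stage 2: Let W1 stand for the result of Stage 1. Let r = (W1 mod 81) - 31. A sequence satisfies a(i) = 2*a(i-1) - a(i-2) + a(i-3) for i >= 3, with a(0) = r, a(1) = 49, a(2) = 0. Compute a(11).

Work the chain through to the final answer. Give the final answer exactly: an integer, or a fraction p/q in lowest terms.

Stage 1: squarings mod 459: 143^1=143, 143^2=253, 143^4=208, 143^8=118, 143^16=154, 143^32=307, 143^64=154, 143^128=307, 143^256=154, 143^512=307, 143^1024=154, 143^2048=307, 143^4096=154, 143^8192=307, 143^16384=154, 143^32768=307, 143^65536=154, 143^131072=307, 143^262144=154, 143^524288=307; 143^958504 = 143^8 * 143^32 * 143^8192 * 143^32768 * 143^131072 * 143^262144 * 143^524288 = 424 (mod 459); answer 424
Stage 2: W1 = 424; r = -12; a(3) = 2*(0) - 1*(49) + 1*(-12) = -61; iterating: a(3)=-61, a(4)=-73, a(5)=-85, a(6)=-158, a(7)=-304, a(8)=-535, a(9)=-924, a(10)=-1617, a(11)=-2845; answer -2845

-2845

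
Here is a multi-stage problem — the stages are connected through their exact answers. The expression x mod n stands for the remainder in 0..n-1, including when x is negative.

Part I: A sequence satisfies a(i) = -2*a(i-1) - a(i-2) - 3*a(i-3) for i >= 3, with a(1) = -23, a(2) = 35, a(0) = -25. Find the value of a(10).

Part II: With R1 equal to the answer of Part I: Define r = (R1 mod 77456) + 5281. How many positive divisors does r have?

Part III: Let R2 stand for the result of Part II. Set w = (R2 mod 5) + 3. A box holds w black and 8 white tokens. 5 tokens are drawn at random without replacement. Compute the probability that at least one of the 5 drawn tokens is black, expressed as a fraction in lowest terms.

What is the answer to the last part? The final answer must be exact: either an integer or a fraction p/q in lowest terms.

139/143

Part I: a(3) = -2*(35) - 1*(-23) - 3*(-25) = 28; iterating: a(3)=28, a(4)=-22, a(5)=-89, a(6)=116, a(7)=-77, a(8)=305, a(9)=-881, a(10)=1688; answer 1688
Part II: R1 = 1688; r = 6969; 6969 = 3 * 23 * 101; number of divisors = (1+1) * (1+1) * (1+1) = 8; answer 8
Part III: R2 = 8; w = 6; total draws C(14,5) = 2002; complement C(8,5) = 56; favorable 2002 - 56 = 1946; P = 139/143; answer 139/143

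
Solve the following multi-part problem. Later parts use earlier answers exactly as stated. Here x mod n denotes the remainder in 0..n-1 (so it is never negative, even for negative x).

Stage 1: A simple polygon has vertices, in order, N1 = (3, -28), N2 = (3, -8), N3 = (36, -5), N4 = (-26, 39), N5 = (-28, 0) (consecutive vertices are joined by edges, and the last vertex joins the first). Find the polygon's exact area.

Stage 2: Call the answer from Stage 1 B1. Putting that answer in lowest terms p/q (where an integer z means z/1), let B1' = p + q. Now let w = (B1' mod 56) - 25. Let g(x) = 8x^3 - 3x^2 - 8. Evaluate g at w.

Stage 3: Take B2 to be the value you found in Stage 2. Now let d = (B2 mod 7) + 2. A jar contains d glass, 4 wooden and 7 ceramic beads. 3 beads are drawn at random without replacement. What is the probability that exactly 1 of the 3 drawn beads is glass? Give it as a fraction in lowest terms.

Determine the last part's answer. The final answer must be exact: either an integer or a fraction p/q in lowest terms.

Stage 1: cross terms: (3*-8 - 3*-28)=60, (3*-5 - 36*-8)=273, (36*39 - -26*-5)=1274, (-26*0 - -28*39)=1092, (-28*-28 - 3*0)=784; twice the area = |3483| = 3483; area = 3483/2; answer 3483/2
Stage 2: B1 = 3483/2; threaded value p + q = 3485; w = -12; 8*(-12)^3 - 3*(-12)^2 - 8 = (-13824) + (-432) + (-8) = -14264; answer -14264
Stage 3: B2 = -14264; d = 4; total draws C(15,3) = 455; favorable C(4,1)*C(11,2) = 220; P = 44/91; answer 44/91

44/91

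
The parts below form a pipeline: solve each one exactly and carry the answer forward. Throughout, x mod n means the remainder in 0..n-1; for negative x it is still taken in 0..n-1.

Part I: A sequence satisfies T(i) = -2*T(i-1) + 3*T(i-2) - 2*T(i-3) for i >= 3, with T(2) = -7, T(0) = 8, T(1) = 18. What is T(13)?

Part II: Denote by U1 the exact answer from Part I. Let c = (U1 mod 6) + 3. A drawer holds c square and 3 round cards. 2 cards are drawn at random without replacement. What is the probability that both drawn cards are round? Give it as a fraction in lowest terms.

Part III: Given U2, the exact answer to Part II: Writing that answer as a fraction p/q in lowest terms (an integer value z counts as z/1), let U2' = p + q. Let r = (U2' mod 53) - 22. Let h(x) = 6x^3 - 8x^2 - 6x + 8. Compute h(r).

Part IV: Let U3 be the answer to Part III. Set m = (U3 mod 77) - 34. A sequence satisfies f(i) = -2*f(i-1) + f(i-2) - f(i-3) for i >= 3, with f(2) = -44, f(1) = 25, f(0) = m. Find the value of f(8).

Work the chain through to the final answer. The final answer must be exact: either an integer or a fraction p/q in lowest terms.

Part I: T(3) = -2*(-7) + 3*(18) - 2*(8) = 52; iterating: T(3)=52, T(4)=-161, T(5)=492, T(6)=-1571, T(7)=4940, T(8)=-15577, T(9)=49116, T(10)=-154843, T(11)=488188, T(12)=-1539137, T(13)=4852524; answer 4852524
Part II: U1 = 4852524; c = 3; total draws C(6,2) = 15; favorable C(3,2) = 3; P = 1/5; answer 1/5
Part III: U2 = 1/5; threaded value p + q = 6; r = -16; 6*(-16)^3 - 8*(-16)^2 - 6*(-16)^1 + 8 = (-24576) + (-2048) + (96) + (8) = -26520; answer -26520
Part IV: U3 = -26520; m = 11; f(3) = -2*(-44) + 1*(25) - 1*(11) = 102; iterating: f(3)=102, f(4)=-273, f(5)=692, f(6)=-1759, f(7)=4483, f(8)=-11417; answer -11417

-11417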